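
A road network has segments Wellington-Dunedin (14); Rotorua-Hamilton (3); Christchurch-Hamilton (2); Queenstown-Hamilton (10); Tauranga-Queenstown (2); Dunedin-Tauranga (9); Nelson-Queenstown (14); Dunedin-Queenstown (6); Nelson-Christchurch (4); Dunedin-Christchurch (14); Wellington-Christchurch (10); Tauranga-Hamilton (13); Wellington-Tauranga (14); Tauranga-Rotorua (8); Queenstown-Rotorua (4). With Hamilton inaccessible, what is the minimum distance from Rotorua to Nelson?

18

A few of the Rotorua→Nelson routes:
Rotorua-Queenstown-Dunedin-Christchurch-Nelson: 4 + 6 + 14 + 4 = 28
Rotorua-Queenstown-Tauranga-Dunedin-Christchurch-Nelson: 4 + 2 + 9 + 14 + 4 = 33
Rotorua-Queenstown-Nelson: 4 + 14 = 18
Rotorua-Tauranga-Queenstown-Dunedin-Christchurch-Nelson: 8 + 2 + 6 + 14 + 4 = 34
Rotorua-Tauranga-Queenstown-Nelson: 8 + 2 + 14 = 24
Best route has total 18.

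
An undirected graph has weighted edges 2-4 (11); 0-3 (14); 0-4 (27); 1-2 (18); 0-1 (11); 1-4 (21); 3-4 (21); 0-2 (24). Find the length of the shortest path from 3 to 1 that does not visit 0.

Paths from 3 to 1 avoiding 0:
3 → 4 → 1: 21 + 21 = 42
3 → 4 → 2 → 1: 21 + 11 + 18 = 50
Best route has total 42.

42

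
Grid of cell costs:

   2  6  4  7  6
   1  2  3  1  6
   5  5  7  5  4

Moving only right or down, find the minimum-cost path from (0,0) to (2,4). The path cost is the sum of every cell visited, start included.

Best path: r0c0 → r1c0 → r1c1 → r1c2 → r1c3 → r2c3 → r2c4
Cost: 2 + 1 + 2 + 3 + 1 + 5 + 4 = 18
(Top row then right column would cost 35.)

18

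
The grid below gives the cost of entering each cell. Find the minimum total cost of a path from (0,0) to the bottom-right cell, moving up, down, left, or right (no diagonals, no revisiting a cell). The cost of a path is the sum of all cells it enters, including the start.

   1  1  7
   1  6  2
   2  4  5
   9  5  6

19

Path [0,0] → [1,0] → [2,0] → [2,1] → [2,2] → [3,2]: 1 + 1 + 2 + 4 + 5 + 6 = 19.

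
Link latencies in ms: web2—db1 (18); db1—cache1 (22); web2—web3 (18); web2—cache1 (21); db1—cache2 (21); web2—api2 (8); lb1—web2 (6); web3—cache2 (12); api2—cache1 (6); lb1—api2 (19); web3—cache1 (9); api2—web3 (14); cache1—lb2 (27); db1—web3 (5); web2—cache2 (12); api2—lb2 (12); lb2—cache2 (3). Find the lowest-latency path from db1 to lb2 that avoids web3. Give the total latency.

A few of the db1→lb2 routes:
db1 -> cache1 -> api2 -> web2 -> cache2 -> lb2: 22 + 6 + 8 + 12 + 3 = 51
db1 -> web2 -> cache2 -> lb2: 18 + 12 + 3 = 33
db1 -> cache1 -> api2 -> lb2: 22 + 6 + 12 = 40
db1 -> cache1 -> lb2: 22 + 27 = 49
db1 -> cache2 -> lb2: 21 + 3 = 24
db1 -> web2 -> api2 -> lb2: 18 + 8 + 12 = 38
Best route has total 24 ms.

24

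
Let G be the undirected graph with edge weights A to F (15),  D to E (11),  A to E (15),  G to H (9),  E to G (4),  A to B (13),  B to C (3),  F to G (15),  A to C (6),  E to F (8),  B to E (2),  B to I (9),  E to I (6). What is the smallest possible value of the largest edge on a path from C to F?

8

Some routes from C to F:
C-B-I-E-F: max(3, 9, 6, 8) = 9
C-B-E-G-F: max(3, 2, 4, 15) = 15
C-A-B-I-E-F: max(6, 13, 9, 6, 8) = 13
C-B-E-F: max(3, 2, 8) = 8
C-A-B-E-F: max(6, 13, 2, 8) = 13
Smallest bottleneck: 8.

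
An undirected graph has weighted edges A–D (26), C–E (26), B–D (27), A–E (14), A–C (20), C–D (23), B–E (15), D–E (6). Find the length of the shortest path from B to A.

Comparing a few candidate routes:
B-E-A: 15 + 14 = 29
B-D-A: 27 + 26 = 53
B-E-D-A: 15 + 6 + 26 = 47
B-E-C-A: 15 + 26 + 20 = 61
B-D-E-A: 27 + 6 + 14 = 47
B-E-D-C-A: 15 + 6 + 23 + 20 = 64
Best route has total 29.

29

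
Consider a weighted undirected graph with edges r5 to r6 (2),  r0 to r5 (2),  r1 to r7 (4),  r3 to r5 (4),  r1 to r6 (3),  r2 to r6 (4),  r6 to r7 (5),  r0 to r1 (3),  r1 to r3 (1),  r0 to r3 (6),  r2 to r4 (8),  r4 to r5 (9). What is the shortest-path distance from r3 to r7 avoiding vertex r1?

11

Candidate routes:
r3 - r5 - r4 - r2 - r6 - r7: 4 + 9 + 8 + 4 + 5 = 30
r3 - r5 - r6 - r7: 4 + 2 + 5 = 11
r3 - r0 - r5 - r6 - r7: 6 + 2 + 2 + 5 = 15
r3 - r0 - r5 - r4 - r2 - r6 - r7: 6 + 2 + 9 + 8 + 4 + 5 = 34
The minimum is 11.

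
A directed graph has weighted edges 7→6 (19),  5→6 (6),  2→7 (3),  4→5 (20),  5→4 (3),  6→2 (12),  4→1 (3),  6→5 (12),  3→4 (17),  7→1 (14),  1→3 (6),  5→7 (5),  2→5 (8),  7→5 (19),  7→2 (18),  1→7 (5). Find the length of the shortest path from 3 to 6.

43

Checking several routes:
3 - 4 - 5 - 6: 17 + 20 + 6 = 43
3 - 4 - 1 - 7 - 5 - 6: 17 + 3 + 5 + 19 + 6 = 50
3 - 4 - 1 - 7 - 6: 17 + 3 + 5 + 19 = 44
The minimum is 43.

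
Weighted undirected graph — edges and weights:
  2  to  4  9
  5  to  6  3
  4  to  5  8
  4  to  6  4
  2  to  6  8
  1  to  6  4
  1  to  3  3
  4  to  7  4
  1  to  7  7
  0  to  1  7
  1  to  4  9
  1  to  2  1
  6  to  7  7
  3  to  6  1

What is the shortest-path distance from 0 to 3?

10

Checking several routes:
0 → 1 → 6 → 3: 7 + 4 + 1 = 12
0 → 1 → 3: 7 + 3 = 10
0 → 1 → 2 → 6 → 3: 7 + 1 + 8 + 1 = 17
Shortest: 10.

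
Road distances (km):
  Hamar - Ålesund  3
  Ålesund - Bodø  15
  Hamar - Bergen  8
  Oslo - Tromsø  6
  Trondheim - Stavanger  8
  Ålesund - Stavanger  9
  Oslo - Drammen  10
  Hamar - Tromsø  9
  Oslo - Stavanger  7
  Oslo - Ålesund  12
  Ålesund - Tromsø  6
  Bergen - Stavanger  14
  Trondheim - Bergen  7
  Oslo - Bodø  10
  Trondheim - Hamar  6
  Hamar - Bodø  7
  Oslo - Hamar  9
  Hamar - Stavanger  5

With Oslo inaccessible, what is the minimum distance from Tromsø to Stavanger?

Comparing a few candidate routes:
Tromsø - Hamar - Stavanger: 9 + 5 = 14
Tromsø - Hamar - Ålesund - Stavanger: 9 + 3 + 9 = 21
Tromsø - Ålesund - Stavanger: 6 + 9 = 15
Tromsø - Ålesund - Hamar - Stavanger: 6 + 3 + 5 = 14
The minimum is 14 km.

14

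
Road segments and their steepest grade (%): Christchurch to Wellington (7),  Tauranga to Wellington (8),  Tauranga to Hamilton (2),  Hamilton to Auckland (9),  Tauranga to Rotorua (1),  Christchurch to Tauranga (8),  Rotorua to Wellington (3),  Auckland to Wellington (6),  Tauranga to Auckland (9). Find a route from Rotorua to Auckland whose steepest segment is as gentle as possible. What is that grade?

6

A few of the Rotorua→Auckland routes:
Rotorua - Tauranga - Wellington - Auckland: max(1, 8, 6) = 8
Rotorua - Tauranga - Christchurch - Wellington - Auckland: max(1, 8, 7, 6) = 8
Rotorua - Wellington - Auckland: max(3, 6) = 6
Smallest bottleneck: 6%.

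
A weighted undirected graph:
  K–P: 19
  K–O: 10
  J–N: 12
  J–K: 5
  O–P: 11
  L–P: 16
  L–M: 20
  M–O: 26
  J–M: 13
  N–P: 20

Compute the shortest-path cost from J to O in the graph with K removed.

39

Paths from J to O avoiding K:
J-N-P-L-M-O: 12 + 20 + 16 + 20 + 26 = 94
J-M-O: 13 + 26 = 39
J-N-P-O: 12 + 20 + 11 = 43
J-M-L-P-O: 13 + 20 + 16 + 11 = 60
Best route has total 39.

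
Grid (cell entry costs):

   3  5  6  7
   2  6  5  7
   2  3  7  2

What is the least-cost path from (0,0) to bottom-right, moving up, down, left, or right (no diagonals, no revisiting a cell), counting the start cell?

19

Path r0c0 r1c0 r2c0 r2c1 r2c2 r2c3: 3 + 2 + 2 + 3 + 7 + 2 = 19.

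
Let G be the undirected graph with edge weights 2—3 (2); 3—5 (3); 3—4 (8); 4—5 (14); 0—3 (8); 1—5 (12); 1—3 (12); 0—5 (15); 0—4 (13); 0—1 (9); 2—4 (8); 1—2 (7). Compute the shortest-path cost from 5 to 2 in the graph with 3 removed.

19

Comparing a few candidate routes:
5 - 0 - 1 - 2: 15 + 9 + 7 = 31
5 - 4 - 2: 14 + 8 = 22
5 - 1 - 2: 12 + 7 = 19
Shortest: 19.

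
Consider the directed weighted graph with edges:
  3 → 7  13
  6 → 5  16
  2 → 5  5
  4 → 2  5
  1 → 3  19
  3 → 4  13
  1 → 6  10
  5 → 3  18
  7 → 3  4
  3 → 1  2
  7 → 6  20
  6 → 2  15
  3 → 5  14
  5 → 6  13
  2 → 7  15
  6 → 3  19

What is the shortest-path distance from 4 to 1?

Routes from 4 to 1:
4-2-7-6-3-1: 5 + 15 + 20 + 19 + 2 = 61
4-2-5-3-1: 5 + 5 + 18 + 2 = 30
4-2-7-3-1: 5 + 15 + 4 + 2 = 26
4-2-5-6-3-1: 5 + 5 + 13 + 19 + 2 = 44
4-2-7-6-5-3-1: 5 + 15 + 20 + 16 + 18 + 2 = 76
Best route has total 26.

26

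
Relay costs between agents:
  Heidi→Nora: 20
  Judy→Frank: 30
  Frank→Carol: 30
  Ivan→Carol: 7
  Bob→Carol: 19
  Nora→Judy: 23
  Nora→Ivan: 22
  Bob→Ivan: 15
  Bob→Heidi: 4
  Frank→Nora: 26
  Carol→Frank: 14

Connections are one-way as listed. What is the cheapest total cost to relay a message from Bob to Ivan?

Candidate routes:
Bob -> Carol -> Frank -> Nora -> Ivan: 19 + 14 + 26 + 22 = 81
Bob -> Heidi -> Nora -> Ivan: 4 + 20 + 22 = 46
Bob -> Ivan: 15
The minimum is 15.

15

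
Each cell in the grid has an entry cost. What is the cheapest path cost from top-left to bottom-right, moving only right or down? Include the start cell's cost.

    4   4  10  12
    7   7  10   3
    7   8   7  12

40

One optimal route is [0,0] -> [0,1] -> [1,1] -> [1,2] -> [1,3] -> [2,3].
Its cost is 4 + 4 + 7 + 10 + 3 + 12 = 40.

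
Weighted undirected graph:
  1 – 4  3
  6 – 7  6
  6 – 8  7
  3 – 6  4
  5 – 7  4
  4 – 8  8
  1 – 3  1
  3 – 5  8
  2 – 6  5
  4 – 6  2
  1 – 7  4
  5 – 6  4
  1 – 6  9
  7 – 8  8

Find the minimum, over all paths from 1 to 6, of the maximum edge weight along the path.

3

Checking several routes:
1-7-5-6: max(4, 4, 4) = 4
1-3-6: max(1, 4) = 4
1-4-6: max(3, 2) = 3
Best route has worst link 3.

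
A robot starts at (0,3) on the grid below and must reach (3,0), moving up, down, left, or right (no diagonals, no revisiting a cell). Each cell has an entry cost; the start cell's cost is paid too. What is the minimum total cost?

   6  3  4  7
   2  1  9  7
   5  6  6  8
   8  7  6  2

30

One optimal route is (0,3) -> (0,2) -> (0,1) -> (1,1) -> (1,0) -> (2,0) -> (3,0).
Its cost is 7 + 4 + 3 + 1 + 2 + 5 + 8 = 30.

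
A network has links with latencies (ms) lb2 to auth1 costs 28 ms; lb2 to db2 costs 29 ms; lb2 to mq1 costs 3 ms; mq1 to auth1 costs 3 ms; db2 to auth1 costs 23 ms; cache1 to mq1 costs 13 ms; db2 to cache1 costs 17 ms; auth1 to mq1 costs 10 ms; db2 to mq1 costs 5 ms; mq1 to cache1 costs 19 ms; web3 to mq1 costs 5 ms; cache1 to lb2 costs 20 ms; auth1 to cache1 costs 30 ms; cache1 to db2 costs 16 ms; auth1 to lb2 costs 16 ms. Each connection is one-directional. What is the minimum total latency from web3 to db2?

Comparing a few candidate routes:
web3 - mq1 - auth1 - lb2 - db2: 5 + 3 + 16 + 29 = 53
web3 - mq1 - cache1 - db2: 5 + 19 + 16 = 40
web3 - mq1 - cache1 - lb2 - db2: 5 + 19 + 20 + 29 = 73
web3 - mq1 - auth1 - cache1 - db2: 5 + 3 + 30 + 16 = 54
Shortest: 40 ms.

40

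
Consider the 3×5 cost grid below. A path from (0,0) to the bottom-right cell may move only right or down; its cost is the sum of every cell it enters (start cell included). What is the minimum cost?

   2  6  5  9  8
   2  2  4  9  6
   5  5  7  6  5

28

Take (0,0) → (1,0) → (1,1) → (1,2) → (2,2) → (2,3) → (2,4) for a total of 2 + 2 + 2 + 4 + 7 + 6 + 5 = 28.
For comparison, the top-then-right route costs 41.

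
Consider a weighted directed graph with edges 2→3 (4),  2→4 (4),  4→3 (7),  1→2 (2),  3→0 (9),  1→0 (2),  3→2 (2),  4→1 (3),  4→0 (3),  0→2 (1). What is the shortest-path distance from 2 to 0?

Paths from 2 to 0:
2 -> 3 -> 0: 4 + 9 = 13
2 -> 4 -> 0: 4 + 3 = 7
2 -> 4 -> 3 -> 0: 4 + 7 + 9 = 20
2 -> 4 -> 1 -> 0: 4 + 3 + 2 = 9
Best route has total 7.

7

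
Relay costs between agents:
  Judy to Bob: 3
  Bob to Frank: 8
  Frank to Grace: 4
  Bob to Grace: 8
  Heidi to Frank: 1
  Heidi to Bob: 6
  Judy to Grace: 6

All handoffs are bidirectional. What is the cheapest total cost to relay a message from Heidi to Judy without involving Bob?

Candidate routes:
Heidi → Frank → Grace → Judy: 1 + 4 + 6 = 11
The minimum is 11.

11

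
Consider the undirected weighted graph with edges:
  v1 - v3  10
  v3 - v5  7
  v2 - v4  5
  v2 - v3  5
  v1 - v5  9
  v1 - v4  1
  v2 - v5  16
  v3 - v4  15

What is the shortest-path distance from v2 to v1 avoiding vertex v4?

15

Routes from v2 to v1 avoiding v4:
v2 → v5 → v1: 16 + 9 = 25
v2 → v3 → v5 → v1: 5 + 7 + 9 = 21
v2 → v3 → v1: 5 + 10 = 15
v2 → v5 → v3 → v1: 16 + 7 + 10 = 33
Best route has total 15.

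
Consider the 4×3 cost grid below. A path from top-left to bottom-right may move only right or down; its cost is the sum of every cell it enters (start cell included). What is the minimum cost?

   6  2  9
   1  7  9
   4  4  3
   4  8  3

21

One optimal route is (0,0) (1,0) (2,0) (2,1) (2,2) (3,2).
Its cost is 6 + 1 + 4 + 4 + 3 + 3 = 21.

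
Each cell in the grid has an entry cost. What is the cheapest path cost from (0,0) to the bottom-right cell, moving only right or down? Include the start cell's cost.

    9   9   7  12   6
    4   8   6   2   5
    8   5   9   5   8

Path (0,0) (1,0) (1,1) (1,2) (1,3) (1,4) (2,4): 9 + 4 + 8 + 6 + 2 + 5 + 8 = 42.

42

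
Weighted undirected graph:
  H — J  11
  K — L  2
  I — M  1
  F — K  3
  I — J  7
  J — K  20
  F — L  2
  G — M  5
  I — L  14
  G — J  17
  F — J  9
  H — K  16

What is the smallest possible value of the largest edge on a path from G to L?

9

A few of the G→L routes:
G - M - I - J - F - K - L: max(5, 1, 7, 9, 3, 2) = 9
G - J - H - K - F - L: max(17, 11, 16, 3, 2) = 17
G - M - I - J - H - K - F - L: max(5, 1, 7, 11, 16, 3, 2) = 16
G - M - I - J - H - K - L: max(5, 1, 7, 11, 16, 2) = 16
G - M - I - L: max(5, 1, 14) = 14
G - M - I - J - F - L: max(5, 1, 7, 9, 2) = 9
Smallest bottleneck: 9.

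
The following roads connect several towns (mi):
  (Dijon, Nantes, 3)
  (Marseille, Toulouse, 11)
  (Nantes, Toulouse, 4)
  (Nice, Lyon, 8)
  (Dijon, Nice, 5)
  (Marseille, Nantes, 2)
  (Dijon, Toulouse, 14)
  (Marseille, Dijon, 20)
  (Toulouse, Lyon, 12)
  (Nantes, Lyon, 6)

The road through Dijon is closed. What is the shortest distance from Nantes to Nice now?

14

Routes from Nantes to Nice avoiding Dijon:
Nantes → Marseille → Toulouse → Lyon → Nice: 2 + 11 + 12 + 8 = 33
Nantes → Toulouse → Lyon → Nice: 4 + 12 + 8 = 24
Nantes → Lyon → Nice: 6 + 8 = 14
The minimum is 14 mi.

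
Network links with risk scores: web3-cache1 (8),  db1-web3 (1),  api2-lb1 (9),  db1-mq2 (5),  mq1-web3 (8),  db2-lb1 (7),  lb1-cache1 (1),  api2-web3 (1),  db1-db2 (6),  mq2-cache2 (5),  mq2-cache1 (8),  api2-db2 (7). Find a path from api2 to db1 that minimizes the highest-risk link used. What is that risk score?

1

Checking several routes:
api2 → db2 → lb1 → cache1 → web3 → db1: max(7, 7, 1, 8, 1) = 8
api2 → web3 → db1: max(1, 1) = 1
api2 → db2 → lb1 → cache1 → mq2 → db1: max(7, 7, 1, 8, 5) = 8
api2 → web3 → cache1 → mq2 → db1: max(1, 8, 8, 5) = 8
api2 → web3 → cache1 → lb1 → db2 → db1: max(1, 8, 1, 7, 6) = 8
api2 → db2 → db1: max(7, 6) = 7
Best route has worst link 1.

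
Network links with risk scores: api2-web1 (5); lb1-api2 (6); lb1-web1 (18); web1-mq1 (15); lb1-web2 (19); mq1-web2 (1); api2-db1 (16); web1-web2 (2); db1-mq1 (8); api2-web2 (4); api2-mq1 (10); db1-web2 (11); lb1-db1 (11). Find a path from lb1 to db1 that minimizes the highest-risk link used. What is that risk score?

8

Checking several routes:
lb1-api2-mq1-db1: max(6, 10, 8) = 10
lb1-api2-web2-mq1-db1: max(6, 4, 1, 8) = 8
lb1-api2-web1-web2-mq1-db1: max(6, 5, 2, 1, 8) = 8
Smallest bottleneck: 8.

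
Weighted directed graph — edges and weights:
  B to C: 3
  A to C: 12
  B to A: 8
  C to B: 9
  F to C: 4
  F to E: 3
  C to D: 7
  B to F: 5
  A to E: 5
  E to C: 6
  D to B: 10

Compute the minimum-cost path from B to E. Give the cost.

Routes from B to E:
B → A → E: 8 + 5 = 13
B → F → E: 5 + 3 = 8
Best route has total 8.

8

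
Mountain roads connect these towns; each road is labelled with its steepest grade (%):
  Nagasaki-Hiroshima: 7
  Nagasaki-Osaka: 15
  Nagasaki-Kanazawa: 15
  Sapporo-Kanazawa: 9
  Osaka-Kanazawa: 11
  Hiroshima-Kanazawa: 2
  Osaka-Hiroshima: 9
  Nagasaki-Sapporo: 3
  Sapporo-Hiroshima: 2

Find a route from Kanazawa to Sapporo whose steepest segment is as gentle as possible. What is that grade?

A few of the Kanazawa→Sapporo routes:
Kanazawa-Hiroshima-Sapporo: max(2, 2) = 2
Kanazawa-Hiroshima-Nagasaki-Sapporo: max(2, 7, 3) = 7
Kanazawa-Sapporo: max(9) = 9
Smallest bottleneck: 2%.

2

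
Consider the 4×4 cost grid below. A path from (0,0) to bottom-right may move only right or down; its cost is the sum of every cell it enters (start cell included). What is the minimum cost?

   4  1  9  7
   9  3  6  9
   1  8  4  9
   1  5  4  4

26

Best path: [0,0]→[0,1]→[1,1]→[1,2]→[2,2]→[3,2]→[3,3]
Cost: 4 + 1 + 3 + 6 + 4 + 4 + 4 = 26
(Top row then right column would cost 43.)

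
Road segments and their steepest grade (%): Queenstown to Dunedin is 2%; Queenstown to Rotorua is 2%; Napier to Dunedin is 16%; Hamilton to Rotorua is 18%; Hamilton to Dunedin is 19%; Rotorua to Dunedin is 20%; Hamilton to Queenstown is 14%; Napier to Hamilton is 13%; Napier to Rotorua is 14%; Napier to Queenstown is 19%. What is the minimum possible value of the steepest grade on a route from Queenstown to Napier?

Some routes from Queenstown to Napier:
Queenstown -> Hamilton -> Napier: max(14, 13) = 14
Queenstown -> Rotorua -> Napier: max(2, 14) = 14
Queenstown -> Dunedin -> Napier: max(2, 16) = 16
Best route has worst link 14%.

14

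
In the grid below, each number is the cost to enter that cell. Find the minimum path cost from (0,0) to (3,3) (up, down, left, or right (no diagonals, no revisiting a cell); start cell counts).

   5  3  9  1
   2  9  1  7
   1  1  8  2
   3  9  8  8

Take (0,0)→(1,0)→(2,0)→(2,1)→(2,2)→(2,3)→(3,3) for a total of 5 + 2 + 1 + 1 + 8 + 2 + 8 = 27.

27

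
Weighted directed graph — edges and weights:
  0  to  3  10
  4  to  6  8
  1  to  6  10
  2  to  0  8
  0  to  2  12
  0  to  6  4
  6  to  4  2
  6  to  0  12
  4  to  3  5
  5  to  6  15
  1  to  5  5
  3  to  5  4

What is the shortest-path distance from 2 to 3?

Paths from 2 to 3:
2→0→3: 8 + 10 = 18
2→0→6→4→3: 8 + 4 + 2 + 5 = 19
The minimum is 18.

18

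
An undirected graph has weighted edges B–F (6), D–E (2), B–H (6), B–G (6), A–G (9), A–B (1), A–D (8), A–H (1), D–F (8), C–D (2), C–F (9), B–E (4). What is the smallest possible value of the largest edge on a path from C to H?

Checking several routes:
C - D - E - B - A - H: max(2, 2, 4, 1, 1) = 4
C - D - E - B - H: max(2, 2, 4, 6) = 6
C - D - A - B - H: max(2, 8, 1, 6) = 8
C - D - F - B - H: max(2, 8, 6, 6) = 8
C - D - A - H: max(2, 8, 1) = 8
Best route has worst link 4.

4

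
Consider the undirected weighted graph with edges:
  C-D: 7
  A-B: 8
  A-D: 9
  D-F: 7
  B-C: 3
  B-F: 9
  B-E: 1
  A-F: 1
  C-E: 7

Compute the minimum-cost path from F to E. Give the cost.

10

A few of the F→E routes:
F-D-C-B-E: 7 + 7 + 3 + 1 = 18
F-B-E: 9 + 1 = 10
F-D-C-E: 7 + 7 + 7 = 21
F-B-C-E: 9 + 3 + 7 = 19
F-A-B-E: 1 + 8 + 1 = 10
F-A-B-C-E: 1 + 8 + 3 + 7 = 19
Shortest: 10.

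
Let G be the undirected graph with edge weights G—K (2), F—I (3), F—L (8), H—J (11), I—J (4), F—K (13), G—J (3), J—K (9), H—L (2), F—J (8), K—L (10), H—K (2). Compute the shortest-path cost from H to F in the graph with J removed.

10

Routes from H to F avoiding J:
H -> K -> F: 2 + 13 = 15
H -> L -> K -> F: 2 + 10 + 13 = 25
H -> K -> L -> F: 2 + 10 + 8 = 20
H -> L -> F: 2 + 8 = 10
Shortest: 10.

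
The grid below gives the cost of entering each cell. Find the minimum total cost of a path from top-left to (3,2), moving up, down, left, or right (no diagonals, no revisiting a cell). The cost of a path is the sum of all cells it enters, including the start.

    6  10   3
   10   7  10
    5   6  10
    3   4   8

36

Cheapest: [0,0] [1,0] [2,0] [3,0] [3,1] [3,2]
  6 + 10 + 5 + 3 + 4 + 8 = 36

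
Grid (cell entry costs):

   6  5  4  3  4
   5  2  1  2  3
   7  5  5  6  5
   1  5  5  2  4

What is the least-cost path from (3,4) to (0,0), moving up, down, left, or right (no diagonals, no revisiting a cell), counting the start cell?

Cheapest: [3,4] [2,4] [1,4] [1,3] [1,2] [1,1] [0,1] [0,0]
  4 + 5 + 3 + 2 + 1 + 2 + 5 + 6 = 28

28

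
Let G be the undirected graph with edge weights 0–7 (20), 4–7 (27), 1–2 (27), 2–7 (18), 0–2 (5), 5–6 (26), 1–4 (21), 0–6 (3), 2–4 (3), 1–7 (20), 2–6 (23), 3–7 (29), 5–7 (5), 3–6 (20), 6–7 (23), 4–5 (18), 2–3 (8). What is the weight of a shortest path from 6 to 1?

32

Some routes from 6 to 1:
6 - 0 - 2 - 4 - 1: 3 + 5 + 3 + 21 = 32
6 - 0 - 2 - 7 - 1: 3 + 5 + 18 + 20 = 46
6 - 0 - 2 - 1: 3 + 5 + 27 = 35
6 - 0 - 7 - 1: 3 + 20 + 20 = 43
6 - 7 - 1: 23 + 20 = 43
The minimum is 32.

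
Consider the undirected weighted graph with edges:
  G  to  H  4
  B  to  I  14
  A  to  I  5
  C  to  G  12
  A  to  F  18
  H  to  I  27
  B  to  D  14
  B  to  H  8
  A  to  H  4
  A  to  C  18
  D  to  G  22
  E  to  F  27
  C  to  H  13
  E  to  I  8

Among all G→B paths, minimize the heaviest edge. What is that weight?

8

Some routes from G to B:
G → C → H → A → I → B: max(12, 13, 4, 5, 14) = 14
G → C → A → H → B: max(12, 18, 4, 8) = 18
G → C → A → I → B: max(12, 18, 5, 14) = 18
G → H → B: max(4, 8) = 8
G → C → H → B: max(12, 13, 8) = 13
G → H → A → I → B: max(4, 4, 5, 14) = 14
Smallest bottleneck: 8.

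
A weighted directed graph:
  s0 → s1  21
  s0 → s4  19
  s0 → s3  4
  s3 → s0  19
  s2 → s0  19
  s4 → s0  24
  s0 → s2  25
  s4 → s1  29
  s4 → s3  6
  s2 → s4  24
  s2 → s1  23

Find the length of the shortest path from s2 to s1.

Candidate routes:
s2 → s4 → s0 → s1: 24 + 24 + 21 = 69
s2 → s4 → s1: 24 + 29 = 53
s2 → s0 → s1: 19 + 21 = 40
s2 → s4 → s3 → s0 → s1: 24 + 6 + 19 + 21 = 70
s2 → s1: 23
s2 → s0 → s4 → s1: 19 + 19 + 29 = 67
Shortest: 23.

23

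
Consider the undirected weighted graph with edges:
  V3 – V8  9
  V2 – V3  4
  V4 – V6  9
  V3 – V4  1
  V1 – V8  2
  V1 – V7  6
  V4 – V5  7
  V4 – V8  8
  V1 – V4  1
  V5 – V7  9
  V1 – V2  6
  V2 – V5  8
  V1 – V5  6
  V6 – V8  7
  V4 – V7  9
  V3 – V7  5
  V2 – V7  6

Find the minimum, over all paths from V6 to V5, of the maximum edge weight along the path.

A few of the V6→V5 routes:
V6→V8→V1→V4→V5: max(7, 2, 1, 7) = 7
V6→V8→V1→V7→V2→V3→V4→V5: max(7, 2, 6, 6, 4, 1, 7) = 7
V6→V8→V1→V7→V3→V4→V5: max(7, 2, 6, 5, 1, 7) = 7
V6→V8→V1→V5: max(7, 2, 6) = 7
The minimum achievable maximum is 7.

7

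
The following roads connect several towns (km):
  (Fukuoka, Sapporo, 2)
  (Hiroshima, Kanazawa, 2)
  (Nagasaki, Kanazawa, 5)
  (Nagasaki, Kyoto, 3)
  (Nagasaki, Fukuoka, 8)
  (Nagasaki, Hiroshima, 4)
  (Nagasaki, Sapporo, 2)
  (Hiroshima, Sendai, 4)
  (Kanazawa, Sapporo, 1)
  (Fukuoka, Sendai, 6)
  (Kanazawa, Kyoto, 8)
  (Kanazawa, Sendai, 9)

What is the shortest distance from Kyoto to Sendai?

Checking several routes:
Kyoto - Nagasaki - Hiroshima - Sendai: 3 + 4 + 4 = 11
Kyoto - Nagasaki - Sapporo - Kanazawa - Hiroshima - Sendai: 3 + 2 + 1 + 2 + 4 = 12
Kyoto - Nagasaki - Sapporo - Fukuoka - Sendai: 3 + 2 + 2 + 6 = 13
The minimum is 11 km.

11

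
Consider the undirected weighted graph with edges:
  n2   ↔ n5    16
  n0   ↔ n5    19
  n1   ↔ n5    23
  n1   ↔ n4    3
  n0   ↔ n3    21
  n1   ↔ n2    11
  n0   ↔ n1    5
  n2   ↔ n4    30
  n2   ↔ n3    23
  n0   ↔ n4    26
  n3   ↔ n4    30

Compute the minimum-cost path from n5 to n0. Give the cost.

Checking several routes:
n5 -> n0: 19
n5 -> n2 -> n1 -> n0: 16 + 11 + 5 = 32
n5 -> n1 -> n0: 23 + 5 = 28
The minimum is 19.

19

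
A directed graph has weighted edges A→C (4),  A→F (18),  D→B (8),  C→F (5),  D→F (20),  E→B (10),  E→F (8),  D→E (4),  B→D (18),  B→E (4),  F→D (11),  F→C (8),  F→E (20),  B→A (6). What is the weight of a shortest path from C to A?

Candidate routes:
C - F - D - E - B - A: 5 + 11 + 4 + 10 + 6 = 36
C - F - D - B - A: 5 + 11 + 8 + 6 = 30
C - F - E - B - A: 5 + 20 + 10 + 6 = 41
Best route has total 30.

30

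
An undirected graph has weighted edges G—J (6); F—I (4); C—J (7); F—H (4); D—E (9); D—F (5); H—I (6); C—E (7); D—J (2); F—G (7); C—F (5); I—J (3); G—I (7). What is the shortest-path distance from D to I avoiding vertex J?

9

Some routes from D to I avoiding J:
D -> F -> I: 5 + 4 = 9
D -> E -> C -> F -> I: 9 + 7 + 5 + 4 = 25
D -> F -> H -> I: 5 + 4 + 6 = 15
D -> F -> G -> I: 5 + 7 + 7 = 19
Best route has total 9.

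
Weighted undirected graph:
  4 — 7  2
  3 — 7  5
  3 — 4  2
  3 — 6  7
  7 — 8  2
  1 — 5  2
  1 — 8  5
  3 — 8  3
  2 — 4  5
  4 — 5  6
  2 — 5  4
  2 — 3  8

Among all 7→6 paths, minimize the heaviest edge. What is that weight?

Checking several routes:
7 → 4 → 3 → 6: max(2, 2, 7) = 7
7 → 3 → 6: max(5, 7) = 7
7 → 8 → 1 → 5 → 2 → 4 → 3 → 6: max(2, 5, 2, 4, 5, 2, 7) = 7
7 → 4 → 5 → 1 → 8 → 3 → 6: max(2, 6, 2, 5, 3, 7) = 7
7 → 8 → 3 → 6: max(2, 3, 7) = 7
7 → 8 → 1 → 5 → 4 → 3 → 6: max(2, 5, 2, 6, 2, 7) = 7
Best route has worst link 7.

7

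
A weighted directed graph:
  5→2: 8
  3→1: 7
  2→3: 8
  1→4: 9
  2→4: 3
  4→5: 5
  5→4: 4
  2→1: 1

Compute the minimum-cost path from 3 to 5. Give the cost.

Paths from 3 to 5:
3 - 1 - 4 - 5: 7 + 9 + 5 = 21
The minimum is 21.

21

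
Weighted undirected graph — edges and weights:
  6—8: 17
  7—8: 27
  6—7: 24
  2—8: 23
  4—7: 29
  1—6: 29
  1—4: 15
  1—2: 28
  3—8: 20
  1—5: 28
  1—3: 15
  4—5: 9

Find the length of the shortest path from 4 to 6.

A few of the 4→6 routes:
4-5-1-6: 9 + 28 + 29 = 66
4-7-6: 29 + 24 = 53
4-1-6: 15 + 29 = 44
Best route has total 44.

44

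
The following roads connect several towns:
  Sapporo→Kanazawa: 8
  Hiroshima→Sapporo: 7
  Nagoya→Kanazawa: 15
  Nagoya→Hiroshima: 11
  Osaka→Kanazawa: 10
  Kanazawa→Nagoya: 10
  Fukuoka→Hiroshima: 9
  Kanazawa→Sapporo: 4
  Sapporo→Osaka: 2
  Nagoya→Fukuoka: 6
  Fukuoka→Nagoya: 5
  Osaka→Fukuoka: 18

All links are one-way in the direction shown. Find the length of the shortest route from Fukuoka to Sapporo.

16

Paths from Fukuoka to Sapporo:
Fukuoka→Nagoya→Kanazawa→Sapporo: 5 + 15 + 4 = 24
Fukuoka→Hiroshima→Sapporo: 9 + 7 = 16
Fukuoka→Nagoya→Hiroshima→Sapporo: 5 + 11 + 7 = 23
The minimum is 16.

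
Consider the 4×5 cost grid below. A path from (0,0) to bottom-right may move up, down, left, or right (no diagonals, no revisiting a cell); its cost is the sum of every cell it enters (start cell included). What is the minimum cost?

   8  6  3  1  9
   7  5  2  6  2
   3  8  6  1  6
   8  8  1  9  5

One optimal route is (0,0) → (0,1) → (0,2) → (0,3) → (1,3) → (2,3) → (2,4) → (3,4).
Its cost is 8 + 6 + 3 + 1 + 6 + 1 + 6 + 5 = 36.

36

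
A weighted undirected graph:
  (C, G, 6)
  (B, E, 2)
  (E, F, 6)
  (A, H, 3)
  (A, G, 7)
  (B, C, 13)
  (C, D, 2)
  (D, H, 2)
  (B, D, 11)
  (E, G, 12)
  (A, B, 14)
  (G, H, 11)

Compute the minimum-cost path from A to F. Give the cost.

Some routes from A to F:
A→H→D→B→E→F: 3 + 2 + 11 + 2 + 6 = 24
A→G→E→F: 7 + 12 + 6 = 25
A→H→D→C→B→E→F: 3 + 2 + 2 + 13 + 2 + 6 = 28
A→B→E→F: 14 + 2 + 6 = 22
Shortest: 22.

22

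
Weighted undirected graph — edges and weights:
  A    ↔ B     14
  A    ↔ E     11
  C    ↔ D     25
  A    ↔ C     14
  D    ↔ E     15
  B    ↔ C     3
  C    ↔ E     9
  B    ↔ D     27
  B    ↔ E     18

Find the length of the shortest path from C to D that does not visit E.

25

Paths from C to D avoiding E:
C → A → B → D: 14 + 14 + 27 = 55
C → D: 25
C → B → D: 3 + 27 = 30
Shortest: 25.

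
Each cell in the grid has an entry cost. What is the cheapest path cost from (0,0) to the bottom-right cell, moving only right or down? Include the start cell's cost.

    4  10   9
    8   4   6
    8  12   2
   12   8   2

26

Cheapest: r0c0→r1c0→r1c1→r1c2→r2c2→r3c2
  4 + 8 + 4 + 6 + 2 + 2 = 26
(Top row then right column would cost 33.)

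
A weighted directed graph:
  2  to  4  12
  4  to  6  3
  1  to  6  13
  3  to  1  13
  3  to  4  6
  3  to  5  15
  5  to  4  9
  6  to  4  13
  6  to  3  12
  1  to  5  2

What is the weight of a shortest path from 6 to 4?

13

A few of the 6→4 routes:
6 → 4: 13
6 → 3 → 4: 12 + 6 = 18
6 → 3 → 1 → 5 → 4: 12 + 13 + 2 + 9 = 36
Shortest: 13.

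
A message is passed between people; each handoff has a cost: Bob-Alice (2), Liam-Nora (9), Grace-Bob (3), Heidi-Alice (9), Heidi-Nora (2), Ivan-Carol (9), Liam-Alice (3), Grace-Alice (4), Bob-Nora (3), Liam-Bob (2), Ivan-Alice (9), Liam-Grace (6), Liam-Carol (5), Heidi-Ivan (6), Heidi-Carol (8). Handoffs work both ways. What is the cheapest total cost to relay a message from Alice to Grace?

4

A few of the Alice→Grace routes:
Alice -> Grace: 4
Alice -> Liam -> Bob -> Grace: 3 + 2 + 3 = 8
Alice -> Bob -> Liam -> Grace: 2 + 2 + 6 = 10
Alice -> Liam -> Grace: 3 + 6 = 9
Alice -> Bob -> Grace: 2 + 3 = 5
The minimum is 4.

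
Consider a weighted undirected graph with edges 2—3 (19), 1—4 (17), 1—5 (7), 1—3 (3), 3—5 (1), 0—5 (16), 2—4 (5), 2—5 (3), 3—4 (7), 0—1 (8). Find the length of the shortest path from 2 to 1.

7

A few of the 2→1 routes:
2→4→3→5→1: 5 + 7 + 1 + 7 = 20
2→3→1: 19 + 3 = 22
2→5→1: 3 + 7 = 10
2→4→1: 5 + 17 = 22
2→4→3→1: 5 + 7 + 3 = 15
2→5→3→1: 3 + 1 + 3 = 7
The minimum is 7.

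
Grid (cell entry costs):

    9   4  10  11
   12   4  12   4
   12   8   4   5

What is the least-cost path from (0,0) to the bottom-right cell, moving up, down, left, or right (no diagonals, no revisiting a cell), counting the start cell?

34

Take (0,0) -> (0,1) -> (1,1) -> (2,1) -> (2,2) -> (2,3) for a total of 9 + 4 + 4 + 8 + 4 + 5 = 34.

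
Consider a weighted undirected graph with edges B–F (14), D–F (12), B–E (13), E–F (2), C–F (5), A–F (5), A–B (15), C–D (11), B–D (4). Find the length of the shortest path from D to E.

14

Comparing a few candidate routes:
D → C → F → E: 11 + 5 + 2 = 18
D → F → E: 12 + 2 = 14
D → B → E: 4 + 13 = 17
Best route has total 14.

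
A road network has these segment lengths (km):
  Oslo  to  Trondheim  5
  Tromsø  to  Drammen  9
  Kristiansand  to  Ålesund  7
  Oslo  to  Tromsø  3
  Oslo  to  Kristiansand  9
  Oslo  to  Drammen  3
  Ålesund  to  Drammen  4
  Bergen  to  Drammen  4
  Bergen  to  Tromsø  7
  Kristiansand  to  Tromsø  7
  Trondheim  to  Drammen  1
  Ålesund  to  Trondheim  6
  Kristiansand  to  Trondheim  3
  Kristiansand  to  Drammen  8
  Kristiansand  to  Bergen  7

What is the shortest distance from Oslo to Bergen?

7

Comparing a few candidate routes:
Oslo-Tromsø-Bergen: 3 + 7 = 10
Oslo-Trondheim-Kristiansand-Bergen: 5 + 3 + 7 = 15
Oslo-Drammen-Trondheim-Kristiansand-Bergen: 3 + 1 + 3 + 7 = 14
Oslo-Tromsø-Drammen-Bergen: 3 + 9 + 4 = 16
Oslo-Trondheim-Drammen-Bergen: 5 + 1 + 4 = 10
Oslo-Drammen-Bergen: 3 + 4 = 7
Shortest: 7 km.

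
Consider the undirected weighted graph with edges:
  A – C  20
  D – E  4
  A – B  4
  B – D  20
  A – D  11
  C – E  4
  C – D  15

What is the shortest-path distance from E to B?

19

Comparing a few candidate routes:
E→D→A→B: 4 + 11 + 4 = 19
E→D→B: 4 + 20 = 24
E→C→D→A→B: 4 + 15 + 11 + 4 = 34
E→C→D→B: 4 + 15 + 20 = 39
E→D→C→A→B: 4 + 15 + 20 + 4 = 43
E→C→A→B: 4 + 20 + 4 = 28
Best route has total 19.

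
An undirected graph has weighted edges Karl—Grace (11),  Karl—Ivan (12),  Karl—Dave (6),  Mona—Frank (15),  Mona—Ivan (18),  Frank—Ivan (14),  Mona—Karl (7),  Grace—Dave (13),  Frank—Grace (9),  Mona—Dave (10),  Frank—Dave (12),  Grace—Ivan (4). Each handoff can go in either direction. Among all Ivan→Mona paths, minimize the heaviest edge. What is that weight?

11

Checking several routes:
Ivan -> Grace -> Karl -> Dave -> Mona: max(4, 11, 6, 10) = 11
Ivan -> Grace -> Frank -> Dave -> Karl -> Mona: max(4, 9, 12, 6, 7) = 12
Ivan -> Grace -> Karl -> Mona: max(4, 11, 7) = 11
Ivan -> Karl -> Mona: max(12, 7) = 12
Ivan -> Karl -> Grace -> Frank -> Dave -> Mona: max(12, 11, 9, 12, 10) = 12
Ivan -> Grace -> Frank -> Dave -> Mona: max(4, 9, 12, 10) = 12
Best route has worst link 11.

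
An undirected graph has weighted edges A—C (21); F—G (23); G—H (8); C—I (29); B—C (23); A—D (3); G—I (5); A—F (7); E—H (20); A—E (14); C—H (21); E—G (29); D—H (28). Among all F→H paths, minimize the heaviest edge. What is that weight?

20

Some routes from F to H:
F -> G -> E -> A -> D -> H: max(23, 29, 14, 3, 28) = 29
F -> A -> E -> H: max(7, 14, 20) = 20
F -> A -> C -> H: max(7, 21, 21) = 21
F -> G -> H: max(23, 8) = 23
F -> G -> E -> H: max(23, 29, 20) = 29
F -> A -> D -> H: max(7, 3, 28) = 28
Smallest bottleneck: 20.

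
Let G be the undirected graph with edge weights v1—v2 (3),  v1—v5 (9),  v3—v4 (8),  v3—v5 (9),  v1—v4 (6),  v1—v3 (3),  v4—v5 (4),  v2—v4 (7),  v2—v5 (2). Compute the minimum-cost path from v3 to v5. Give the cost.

Some routes from v3 to v5:
v3 → v1 → v2 → v5: 3 + 3 + 2 = 8
v3 → v5: 9
v3 → v4 → v5: 8 + 4 = 12
v3 → v1 → v4 → v5: 3 + 6 + 4 = 13
v3 → v1 → v2 → v4 → v5: 3 + 3 + 7 + 4 = 17
v3 → v1 → v5: 3 + 9 = 12
The minimum is 8.

8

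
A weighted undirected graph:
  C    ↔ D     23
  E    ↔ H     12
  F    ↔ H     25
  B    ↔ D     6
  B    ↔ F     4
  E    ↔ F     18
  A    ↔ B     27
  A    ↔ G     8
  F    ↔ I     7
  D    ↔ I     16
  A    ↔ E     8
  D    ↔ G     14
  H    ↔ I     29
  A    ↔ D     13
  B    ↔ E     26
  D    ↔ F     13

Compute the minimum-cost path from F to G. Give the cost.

A few of the F→G routes:
F-I-D-G: 7 + 16 + 14 = 37
F-E-A-G: 18 + 8 + 8 = 34
F-D-G: 13 + 14 = 27
F-D-A-G: 13 + 13 + 8 = 34
F-B-D-G: 4 + 6 + 14 = 24
F-B-D-A-G: 4 + 6 + 13 + 8 = 31
Shortest: 24.

24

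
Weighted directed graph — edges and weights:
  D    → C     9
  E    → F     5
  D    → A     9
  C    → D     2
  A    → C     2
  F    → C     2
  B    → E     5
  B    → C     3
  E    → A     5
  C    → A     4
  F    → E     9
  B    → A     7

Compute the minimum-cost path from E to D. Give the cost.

Candidate routes:
E → F → C → D: 5 + 2 + 2 = 9
E → A → C → D: 5 + 2 + 2 = 9
Shortest: 9.

9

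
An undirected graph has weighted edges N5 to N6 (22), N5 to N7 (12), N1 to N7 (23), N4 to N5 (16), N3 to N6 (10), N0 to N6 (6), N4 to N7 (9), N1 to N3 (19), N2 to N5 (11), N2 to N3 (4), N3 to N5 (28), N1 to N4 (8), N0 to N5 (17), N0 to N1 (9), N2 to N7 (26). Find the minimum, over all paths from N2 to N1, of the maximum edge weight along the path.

10

Comparing a few candidate routes:
N2 → N3 → N6 → N0 → N1: max(4, 10, 6, 9) = 10
N2 → N5 → N7 → N4 → N1: max(11, 12, 9, 8) = 12
N2 → N5 → N4 → N1: max(11, 16, 8) = 16
The minimum achievable maximum is 10.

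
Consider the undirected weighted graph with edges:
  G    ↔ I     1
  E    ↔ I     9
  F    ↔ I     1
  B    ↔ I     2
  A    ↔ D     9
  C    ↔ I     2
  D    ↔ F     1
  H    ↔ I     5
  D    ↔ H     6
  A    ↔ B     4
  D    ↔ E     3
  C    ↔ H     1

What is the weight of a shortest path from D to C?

4

Some routes from D to C:
D - H - C: 6 + 1 = 7
D - H - I - C: 6 + 5 + 2 = 13
D - F - I - H - C: 1 + 1 + 5 + 1 = 8
D - F - I - C: 1 + 1 + 2 = 4
Best route has total 4.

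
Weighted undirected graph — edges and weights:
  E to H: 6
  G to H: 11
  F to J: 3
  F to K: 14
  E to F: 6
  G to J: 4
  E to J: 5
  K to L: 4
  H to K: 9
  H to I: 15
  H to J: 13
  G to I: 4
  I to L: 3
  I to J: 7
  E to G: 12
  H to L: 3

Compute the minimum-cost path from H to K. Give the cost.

7

Checking several routes:
H → L → K: 3 + 4 = 7
H → K: 9
H → G → I → L → K: 11 + 4 + 3 + 4 = 22
Best route has total 7.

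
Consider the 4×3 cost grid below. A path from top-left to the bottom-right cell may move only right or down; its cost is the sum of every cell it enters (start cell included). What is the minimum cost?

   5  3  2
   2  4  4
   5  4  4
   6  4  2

Take r0c0 -> r0c1 -> r0c2 -> r1c2 -> r2c2 -> r3c2 for a total of 5 + 3 + 2 + 4 + 4 + 2 = 20.

20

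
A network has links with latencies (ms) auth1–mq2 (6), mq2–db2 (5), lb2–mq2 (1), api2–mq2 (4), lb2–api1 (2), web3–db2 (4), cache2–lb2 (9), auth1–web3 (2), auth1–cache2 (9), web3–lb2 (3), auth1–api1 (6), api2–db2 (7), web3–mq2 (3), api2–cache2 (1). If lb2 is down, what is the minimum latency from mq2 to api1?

A few of the mq2→api1 routes:
mq2 → auth1 → api1: 6 + 6 = 12
mq2 → web3 → auth1 → api1: 3 + 2 + 6 = 11
mq2 → db2 → web3 → auth1 → api1: 5 + 4 + 2 + 6 = 17
mq2 → api2 → cache2 → auth1 → api1: 4 + 1 + 9 + 6 = 20
mq2 → api2 → db2 → web3 → auth1 → api1: 4 + 7 + 4 + 2 + 6 = 23
Shortest: 11 ms.

11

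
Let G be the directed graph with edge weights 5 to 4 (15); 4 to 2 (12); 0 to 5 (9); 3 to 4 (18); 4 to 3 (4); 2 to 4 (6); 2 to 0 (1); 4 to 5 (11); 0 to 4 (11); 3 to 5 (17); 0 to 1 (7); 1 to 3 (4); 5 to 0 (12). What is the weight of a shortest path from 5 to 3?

19

Paths from 5 to 3:
5 → 4 → 2 → 0 → 1 → 3: 15 + 12 + 1 + 7 + 4 = 39
5 → 0 → 4 → 3: 12 + 11 + 4 = 27
5 → 4 → 3: 15 + 4 = 19
5 → 0 → 1 → 3: 12 + 7 + 4 = 23
Shortest: 19.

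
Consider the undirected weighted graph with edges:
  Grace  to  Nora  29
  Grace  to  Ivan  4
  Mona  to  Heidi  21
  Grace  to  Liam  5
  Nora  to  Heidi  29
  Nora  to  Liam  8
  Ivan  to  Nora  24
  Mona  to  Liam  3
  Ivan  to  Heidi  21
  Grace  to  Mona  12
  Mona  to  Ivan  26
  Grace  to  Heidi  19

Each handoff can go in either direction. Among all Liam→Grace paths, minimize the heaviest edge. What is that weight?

5

Some routes from Liam to Grace:
Liam -> Mona -> Heidi -> Grace: max(3, 21, 19) = 21
Liam -> Grace: max(5) = 5
Liam -> Mona -> Grace: max(3, 12) = 12
Best route has worst link 5.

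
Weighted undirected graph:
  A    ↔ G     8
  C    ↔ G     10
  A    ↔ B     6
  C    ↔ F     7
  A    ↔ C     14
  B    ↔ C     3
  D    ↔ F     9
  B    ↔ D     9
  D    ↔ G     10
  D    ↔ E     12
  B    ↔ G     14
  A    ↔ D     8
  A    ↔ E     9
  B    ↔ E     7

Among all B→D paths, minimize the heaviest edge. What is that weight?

Comparing a few candidate routes:
B -> E -> A -> D: max(7, 9, 8) = 9
B -> A -> D: max(6, 8) = 8
B -> C -> F -> D: max(3, 7, 9) = 9
Best route has worst link 8.

8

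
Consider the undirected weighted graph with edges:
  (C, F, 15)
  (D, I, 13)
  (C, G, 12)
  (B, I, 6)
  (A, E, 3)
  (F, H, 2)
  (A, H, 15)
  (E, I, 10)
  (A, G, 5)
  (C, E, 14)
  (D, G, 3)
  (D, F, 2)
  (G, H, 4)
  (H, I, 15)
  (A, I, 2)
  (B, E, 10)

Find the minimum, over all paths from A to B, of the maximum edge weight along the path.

Some routes from A to B:
A -> E -> I -> B: max(3, 10, 6) = 10
A -> E -> B: max(3, 10) = 10
A -> I -> E -> B: max(2, 10, 10) = 10
A -> G -> D -> I -> E -> B: max(5, 3, 13, 10, 10) = 13
A -> I -> B: max(2, 6) = 6
A -> G -> D -> I -> B: max(5, 3, 13, 6) = 13
The minimum achievable maximum is 6.

6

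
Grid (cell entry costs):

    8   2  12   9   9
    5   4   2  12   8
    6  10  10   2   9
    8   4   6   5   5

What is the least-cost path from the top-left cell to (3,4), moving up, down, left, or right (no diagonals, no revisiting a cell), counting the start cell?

38

One optimal route is (0,0) → (0,1) → (1,1) → (1,2) → (2,2) → (2,3) → (3,3) → (3,4).
Its cost is 8 + 2 + 4 + 2 + 10 + 2 + 5 + 5 = 38.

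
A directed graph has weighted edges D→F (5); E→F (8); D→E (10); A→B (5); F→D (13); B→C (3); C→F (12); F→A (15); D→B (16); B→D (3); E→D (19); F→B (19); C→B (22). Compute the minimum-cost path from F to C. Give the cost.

22

Candidate routes:
F -> A -> B -> C: 15 + 5 + 3 = 23
F -> B -> C: 19 + 3 = 22
F -> D -> B -> C: 13 + 16 + 3 = 32
Best route has total 22.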